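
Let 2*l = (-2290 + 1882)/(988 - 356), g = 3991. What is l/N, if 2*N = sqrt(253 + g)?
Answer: -51*sqrt(1061)/167638 ≈ -0.0099096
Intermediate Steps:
N = sqrt(1061) (N = sqrt(253 + 3991)/2 = sqrt(4244)/2 = (2*sqrt(1061))/2 = sqrt(1061) ≈ 32.573)
l = -51/158 (l = ((-2290 + 1882)/(988 - 356))/2 = (-408/632)/2 = (-408*1/632)/2 = (1/2)*(-51/79) = -51/158 ≈ -0.32278)
l/N = -51*sqrt(1061)/1061/158 = -51*sqrt(1061)/167638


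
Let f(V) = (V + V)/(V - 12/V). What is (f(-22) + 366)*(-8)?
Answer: -173720/59 ≈ -2944.4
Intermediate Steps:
f(V) = 2*V/(V - 12/V) (f(V) = (2*V)/(V - 12/V) = 2*V/(V - 12/V))
(f(-22) + 366)*(-8) = (2*(-22)²/(-12 + (-22)²) + 366)*(-8) = (2*484/(-12 + 484) + 366)*(-8) = (2*484/472 + 366)*(-8) = (2*484*(1/472) + 366)*(-8) = (121/59 + 366)*(-8) = (21715/59)*(-8) = -173720/59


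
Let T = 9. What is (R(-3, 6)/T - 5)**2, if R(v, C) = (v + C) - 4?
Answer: 2116/81 ≈ 26.123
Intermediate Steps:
R(v, C) = -4 + C + v (R(v, C) = (C + v) - 4 = -4 + C + v)
(R(-3, 6)/T - 5)**2 = ((-4 + 6 - 3)/9 - 5)**2 = (-1*1/9 - 5)**2 = (-1/9 - 5)**2 = (-46/9)**2 = 2116/81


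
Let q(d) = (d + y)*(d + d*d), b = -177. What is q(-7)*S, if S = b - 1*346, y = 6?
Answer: 21966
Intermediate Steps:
q(d) = (6 + d)*(d + d²) (q(d) = (d + 6)*(d + d*d) = (6 + d)*(d + d²))
S = -523 (S = -177 - 1*346 = -177 - 346 = -523)
q(-7)*S = -7*(6 + (-7)² + 7*(-7))*(-523) = -7*(6 + 49 - 49)*(-523) = -7*6*(-523) = -42*(-523) = 21966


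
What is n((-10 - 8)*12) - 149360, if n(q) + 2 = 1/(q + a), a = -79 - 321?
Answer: -92006993/616 ≈ -1.4936e+5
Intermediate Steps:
a = -400
n(q) = -2 + 1/(-400 + q) (n(q) = -2 + 1/(q - 400) = -2 + 1/(-400 + q))
n((-10 - 8)*12) - 149360 = (801 - 2*(-10 - 8)*12)/(-400 + (-10 - 8)*12) - 149360 = (801 - (-36)*12)/(-400 - 18*12) - 149360 = (801 - 2*(-216))/(-400 - 216) - 149360 = (801 + 432)/(-616) - 149360 = -1/616*1233 - 149360 = -1233/616 - 149360 = -92006993/616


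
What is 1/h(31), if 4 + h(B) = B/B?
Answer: -⅓ ≈ -0.33333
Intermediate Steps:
h(B) = -3 (h(B) = -4 + B/B = -4 + 1 = -3)
1/h(31) = 1/(-3) = -⅓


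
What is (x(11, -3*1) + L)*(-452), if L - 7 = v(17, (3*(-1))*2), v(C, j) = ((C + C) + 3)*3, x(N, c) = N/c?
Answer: -155036/3 ≈ -51679.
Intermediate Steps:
v(C, j) = 9 + 6*C (v(C, j) = (2*C + 3)*3 = (3 + 2*C)*3 = 9 + 6*C)
L = 118 (L = 7 + (9 + 6*17) = 7 + (9 + 102) = 7 + 111 = 118)
(x(11, -3*1) + L)*(-452) = (11/((-3*1)) + 118)*(-452) = (11/(-3) + 118)*(-452) = (11*(-1/3) + 118)*(-452) = (-11/3 + 118)*(-452) = (343/3)*(-452) = -155036/3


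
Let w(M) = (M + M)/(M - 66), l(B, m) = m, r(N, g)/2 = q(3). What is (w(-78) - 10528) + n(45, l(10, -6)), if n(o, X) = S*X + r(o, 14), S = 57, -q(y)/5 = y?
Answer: -130787/12 ≈ -10899.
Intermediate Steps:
q(y) = -5*y
r(N, g) = -30 (r(N, g) = 2*(-5*3) = 2*(-15) = -30)
w(M) = 2*M/(-66 + M) (w(M) = (2*M)/(-66 + M) = 2*M/(-66 + M))
n(o, X) = -30 + 57*X (n(o, X) = 57*X - 30 = -30 + 57*X)
(w(-78) - 10528) + n(45, l(10, -6)) = (2*(-78)/(-66 - 78) - 10528) + (-30 + 57*(-6)) = (2*(-78)/(-144) - 10528) + (-30 - 342) = (2*(-78)*(-1/144) - 10528) - 372 = (13/12 - 10528) - 372 = -126323/12 - 372 = -130787/12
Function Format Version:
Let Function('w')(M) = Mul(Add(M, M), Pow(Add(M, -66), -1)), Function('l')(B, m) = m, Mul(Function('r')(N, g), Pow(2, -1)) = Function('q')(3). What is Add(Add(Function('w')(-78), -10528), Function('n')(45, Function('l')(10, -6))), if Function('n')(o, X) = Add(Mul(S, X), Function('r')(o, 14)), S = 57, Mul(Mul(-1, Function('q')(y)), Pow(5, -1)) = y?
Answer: Rational(-130787, 12) ≈ -10899.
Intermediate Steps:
Function('q')(y) = Mul(-5, y)
Function('r')(N, g) = -30 (Function('r')(N, g) = Mul(2, Mul(-5, 3)) = Mul(2, -15) = -30)
Function('w')(M) = Mul(2, M, Pow(Add(-66, M), -1)) (Function('w')(M) = Mul(Mul(2, M), Pow(Add(-66, M), -1)) = Mul(2, M, Pow(Add(-66, M), -1)))
Function('n')(o, X) = Add(-30, Mul(57, X)) (Function('n')(o, X) = Add(Mul(57, X), -30) = Add(-30, Mul(57, X)))
Add(Add(Function('w')(-78), -10528), Function('n')(45, Function('l')(10, -6))) = Add(Add(Mul(2, -78, Pow(Add(-66, -78), -1)), -10528), Add(-30, Mul(57, -6))) = Add(Add(Mul(2, -78, Pow(-144, -1)), -10528), Add(-30, -342)) = Add(Add(Mul(2, -78, Rational(-1, 144)), -10528), -372) = Add(Add(Rational(13, 12), -10528), -372) = Add(Rational(-126323, 12), -372) = Rational(-130787, 12)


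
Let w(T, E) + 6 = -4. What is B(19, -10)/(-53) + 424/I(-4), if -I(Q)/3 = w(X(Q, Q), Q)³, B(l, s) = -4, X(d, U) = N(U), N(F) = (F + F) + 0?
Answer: 4309/19875 ≈ 0.21680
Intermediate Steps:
N(F) = 2*F (N(F) = 2*F + 0 = 2*F)
X(d, U) = 2*U
w(T, E) = -10 (w(T, E) = -6 - 4 = -10)
I(Q) = 3000 (I(Q) = -3*(-10)³ = -3*(-1000) = 3000)
B(19, -10)/(-53) + 424/I(-4) = -4/(-53) + 424/3000 = -4*(-1/53) + 424*(1/3000) = 4/53 + 53/375 = 4309/19875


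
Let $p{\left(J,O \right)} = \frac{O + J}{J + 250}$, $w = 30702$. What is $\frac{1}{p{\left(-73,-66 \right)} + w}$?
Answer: $\frac{177}{5434115} \approx 3.2572 \cdot 10^{-5}$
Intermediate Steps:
$p{\left(J,O \right)} = \frac{J + O}{250 + J}$
$\frac{1}{p{\left(-73,-66 \right)} + w} = \frac{1}{\frac{-73 - 66}{250 - 73} + 30702} = \frac{1}{\frac{1}{177} \left(-139\right) + 30702} = \frac{1}{- \frac{139}{177} + 30702} = \frac{1}{\frac{5434115}{177}} = \frac{177}{5434115}$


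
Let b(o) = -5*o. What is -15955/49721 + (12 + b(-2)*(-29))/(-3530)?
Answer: -21249356/87757565 ≈ -0.24214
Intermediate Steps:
-15955/49721 + (12 + b(-2)*(-29))/(-3530) = -15955/49721 + (12 - 5*(-2)*(-29))/(-3530) = -15955*1/49721 + (12 + 10*(-29))*(-1/3530) = -15955/49721 + (12 - 290)*(-1/3530) = -15955/49721 - 278*(-1/3530) = -15955/49721 + 139/1765 = -21249356/87757565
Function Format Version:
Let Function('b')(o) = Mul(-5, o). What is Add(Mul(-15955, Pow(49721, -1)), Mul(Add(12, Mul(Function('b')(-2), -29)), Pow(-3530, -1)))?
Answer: Rational(-21249356, 87757565) ≈ -0.24214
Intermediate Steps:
Add(Mul(-15955, Pow(49721, -1)), Mul(Add(12, Mul(Function('b')(-2), -29)), Pow(-3530, -1))) = Add(Mul(-15955, Pow(49721, -1)), Mul(Add(12, Mul(Mul(-5, -2), -29)), Pow(-3530, -1))) = Add(Mul(-15955, Rational(1, 49721)), Mul(Add(12, Mul(10, -29)), Rational(-1, 3530))) = Add(Rational(-15955, 49721), Mul(Add(12, -290), Rational(-1, 3530))) = Add(Rational(-15955, 49721), Mul(-278, Rational(-1, 3530))) = Add(Rational(-15955, 49721), Rational(139, 1765)) = Rational(-21249356, 87757565)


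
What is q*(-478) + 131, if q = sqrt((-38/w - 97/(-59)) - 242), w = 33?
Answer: 131 - 478*I*sqrt(915508605)/1947 ≈ 131.0 - 7428.4*I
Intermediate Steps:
q = I*sqrt(915508605)/1947 (q = sqrt((-38/33 - 97/(-59)) - 242) = sqrt((-38*1/33 - 97*(-1/59)) - 242) = sqrt((-38/33 + 97/59) - 242) = sqrt(959/1947 - 242) = sqrt(-470215/1947) = I*sqrt(915508605)/1947 ≈ 15.541*I)
q*(-478) + 131 = (I*sqrt(915508605)/1947)*(-478) + 131 = -478*I*sqrt(915508605)/1947 + 131 = 131 - 478*I*sqrt(915508605)/1947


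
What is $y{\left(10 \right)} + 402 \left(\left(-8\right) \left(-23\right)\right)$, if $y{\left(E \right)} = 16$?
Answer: $73984$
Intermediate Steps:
$y{\left(10 \right)} + 402 \left(\left(-8\right) \left(-23\right)\right) = 16 + 402 \left(\left(-8\right) \left(-23\right)\right) = 16 + 402 \cdot 184 = 16 + 73968 = 73984$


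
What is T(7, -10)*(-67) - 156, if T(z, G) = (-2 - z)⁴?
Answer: -439743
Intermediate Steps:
T(7, -10)*(-67) - 156 = (2 + 7)⁴*(-67) - 156 = 9⁴*(-67) - 156 = 6561*(-67) - 156 = -439587 - 156 = -439743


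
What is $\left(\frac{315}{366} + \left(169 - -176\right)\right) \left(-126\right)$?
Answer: $- \frac{2658285}{61} \approx -43578.0$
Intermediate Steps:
$\left(\frac{315}{366} + \left(169 - -176\right)\right) \left(-126\right) = \left(315 \cdot \frac{1}{366} + \left(169 + 176\right)\right) \left(-126\right) = \left(\frac{105}{122} + 345\right) \left(-126\right) = \frac{42195}{122} \left(-126\right) = - \frac{2658285}{61}$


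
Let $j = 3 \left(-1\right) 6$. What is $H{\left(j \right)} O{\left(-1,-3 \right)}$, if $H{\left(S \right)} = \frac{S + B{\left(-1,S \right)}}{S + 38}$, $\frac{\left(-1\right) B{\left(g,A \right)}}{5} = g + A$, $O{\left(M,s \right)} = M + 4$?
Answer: $\frac{231}{20} \approx 11.55$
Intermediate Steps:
$O{\left(M,s \right)} = 4 + M$
$j = -18$ ($j = \left(-3\right) 6 = -18$)
$B{\left(g,A \right)} = - 5 A - 5 g$ ($B{\left(g,A \right)} = - 5 \left(g + A\right) = - 5 \left(A + g\right) = - 5 A - 5 g$)
$H{\left(S \right)} = \frac{5 - 4 S}{38 + S}$ ($H{\left(S \right)} = \frac{S - \left(-5 + 5 S\right)}{S + 38} = \frac{S - \left(-5 + 5 S\right)}{38 + S} = \frac{5 - 4 S}{38 + S}$)
$H{\left(j \right)} O{\left(-1,-3 \right)} = \frac{5 - -72}{38 - 18} \left(4 - 1\right) = \frac{5 + 72}{20} \cdot 3 = \frac{1}{20} \cdot 77 \cdot 3 = \frac{77}{20} \cdot 3 = \frac{231}{20}$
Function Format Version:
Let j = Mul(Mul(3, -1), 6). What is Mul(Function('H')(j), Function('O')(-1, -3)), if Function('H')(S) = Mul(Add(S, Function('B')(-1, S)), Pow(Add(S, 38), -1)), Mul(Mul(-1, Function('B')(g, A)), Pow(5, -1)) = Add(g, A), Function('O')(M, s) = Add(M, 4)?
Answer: Rational(231, 20) ≈ 11.550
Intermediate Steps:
Function('O')(M, s) = Add(4, M)
j = -18 (j = Mul(-3, 6) = -18)
Function('B')(g, A) = Add(Mul(-5, A), Mul(-5, g)) (Function('B')(g, A) = Mul(-5, Add(g, A)) = Mul(-5, Add(A, g)) = Add(Mul(-5, A), Mul(-5, g)))
Function('H')(S) = Mul(Pow(Add(38, S), -1), Add(5, Mul(-4, S))) (Function('H')(S) = Mul(Add(S, Add(Mul(-5, S), Mul(-5, -1))), Pow(Add(S, 38), -1)) = Mul(Add(S, Add(Mul(-5, S), 5)), Pow(Add(38, S), -1)) = Mul(Add(S, Add(5, Mul(-5, S))), Pow(Add(38, S), -1)) = Mul(Add(5, Mul(-4, S)), Pow(Add(38, S), -1)) = Mul(Pow(Add(38, S), -1), Add(5, Mul(-4, S))))
Mul(Function('H')(j), Function('O')(-1, -3)) = Mul(Mul(Pow(Add(38, -18), -1), Add(5, Mul(-4, -18))), Add(4, -1)) = Mul(Mul(Pow(20, -1), Add(5, 72)), 3) = Mul(Mul(Rational(1, 20), 77), 3) = Mul(Rational(77, 20), 3) = Rational(231, 20)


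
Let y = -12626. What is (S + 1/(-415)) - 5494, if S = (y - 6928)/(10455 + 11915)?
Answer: -5101196098/928355 ≈ -5494.9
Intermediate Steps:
S = -9777/11185 (S = (-12626 - 6928)/(10455 + 11915) = -19554/22370 = -19554*1/22370 = -9777/11185 ≈ -0.87412)
(S + 1/(-415)) - 5494 = (-9777/11185 + 1/(-415)) - 5494 = (-9777/11185 - 1/415) - 5494 = -813728/928355 - 5494 = -5101196098/928355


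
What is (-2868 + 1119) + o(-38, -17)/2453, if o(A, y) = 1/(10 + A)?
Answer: -120128317/68684 ≈ -1749.0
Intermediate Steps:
(-2868 + 1119) + o(-38, -17)/2453 = (-2868 + 1119) + 1/((10 - 38)*2453) = -1749 + (1/2453)/(-28) = -1749 - 1/28*1/2453 = -1749 - 1/68684 = -120128317/68684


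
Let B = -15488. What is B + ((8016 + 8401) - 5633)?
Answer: -4704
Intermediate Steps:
B + ((8016 + 8401) - 5633) = -15488 + ((8016 + 8401) - 5633) = -15488 + (16417 - 5633) = -15488 + 10784 = -4704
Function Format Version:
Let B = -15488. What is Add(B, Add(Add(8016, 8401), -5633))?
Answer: -4704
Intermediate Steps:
Add(B, Add(Add(8016, 8401), -5633)) = Add(-15488, Add(Add(8016, 8401), -5633)) = Add(-15488, Add(16417, -5633)) = Add(-15488, 10784) = -4704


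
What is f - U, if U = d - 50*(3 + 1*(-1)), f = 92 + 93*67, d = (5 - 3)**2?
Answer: 6419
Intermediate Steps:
d = 4 (d = 2**2 = 4)
f = 6323 (f = 92 + 6231 = 6323)
U = -96 (U = 4 - 50*(3 + 1*(-1)) = 4 - 50*(3 - 1) = 4 - 50*2 = 4 - 100 = -96)
f - U = 6323 - 1*(-96) = 6323 + 96 = 6419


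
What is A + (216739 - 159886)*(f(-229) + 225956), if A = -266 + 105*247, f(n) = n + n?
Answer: 12820263463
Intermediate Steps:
f(n) = 2*n
A = 25669 (A = -266 + 25935 = 25669)
A + (216739 - 159886)*(f(-229) + 225956) = 25669 + (216739 - 159886)*(2*(-229) + 225956) = 25669 + 56853*(-458 + 225956) = 25669 + 56853*225498 = 25669 + 12820237794 = 12820263463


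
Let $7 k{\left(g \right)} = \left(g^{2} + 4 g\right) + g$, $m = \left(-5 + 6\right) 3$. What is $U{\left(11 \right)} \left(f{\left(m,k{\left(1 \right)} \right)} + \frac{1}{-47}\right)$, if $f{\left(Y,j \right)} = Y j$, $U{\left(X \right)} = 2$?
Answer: $\frac{1678}{329} \approx 5.1003$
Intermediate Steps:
$m = 3$ ($m = 1 \cdot 3 = 3$)
$k{\left(g \right)} = \frac{g^{2}}{7} + \frac{5 g}{7}$ ($k{\left(g \right)} = \frac{\left(g^{2} + 4 g\right) + g}{7} = \frac{g^{2} + 5 g}{7} = \frac{g^{2}}{7} + \frac{5 g}{7}$)
$U{\left(11 \right)} \left(f{\left(m,k{\left(1 \right)} \right)} + \frac{1}{-47}\right) = 2 \left(3 \cdot \frac{1}{7} \cdot 1 \left(5 + 1\right) + \frac{1}{-47}\right) = 2 \left(3 \cdot \frac{1}{7} \cdot 1 \cdot 6 - \frac{1}{47}\right) = 2 \left(3 \cdot \frac{6}{7} - \frac{1}{47}\right) = 2 \left(\frac{18}{7} - \frac{1}{47}\right) = 2 \cdot \frac{839}{329} = \frac{1678}{329}$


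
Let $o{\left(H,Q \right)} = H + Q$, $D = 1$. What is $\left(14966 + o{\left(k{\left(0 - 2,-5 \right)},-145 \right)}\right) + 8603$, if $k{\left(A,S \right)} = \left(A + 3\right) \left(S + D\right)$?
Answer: $23420$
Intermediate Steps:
$k{\left(A,S \right)} = \left(1 + S\right) \left(3 + A\right)$ ($k{\left(A,S \right)} = \left(A + 3\right) \left(S + 1\right) = \left(3 + A\right) \left(1 + S\right) = \left(1 + S\right) \left(3 + A\right)$)
$\left(14966 + o{\left(k{\left(0 - 2,-5 \right)},-145 \right)}\right) + 8603 = \left(14966 - \left(159 - \left(0 - 2\right) \left(-5\right)\right)\right) + 8603 = \left(14966 - 149\right) + 8603 = 14817 + 8603 = 23420$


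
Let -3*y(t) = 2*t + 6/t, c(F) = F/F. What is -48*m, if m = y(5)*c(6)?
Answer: 896/5 ≈ 179.20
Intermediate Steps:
c(F) = 1
y(t) = -2/t - 2*t/3 (y(t) = -(2*t + 6/t)/3 = -2/t - 2*t/3)
m = -56/15 (m = (-2/5 - ⅔*5)*1 = (-2*⅕ - 10/3)*1 = (-⅖ - 10/3)*1 = -56/15*1 = -56/15 ≈ -3.7333)
-48*m = -48*(-56/15) = 896/5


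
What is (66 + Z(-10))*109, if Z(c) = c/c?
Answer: 7303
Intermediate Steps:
Z(c) = 1
(66 + Z(-10))*109 = (66 + 1)*109 = 67*109 = 7303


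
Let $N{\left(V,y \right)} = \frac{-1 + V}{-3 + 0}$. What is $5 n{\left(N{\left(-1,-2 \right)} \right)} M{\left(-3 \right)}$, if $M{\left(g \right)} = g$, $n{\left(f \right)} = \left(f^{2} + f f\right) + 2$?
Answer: $- \frac{130}{3} \approx -43.333$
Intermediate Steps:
$N{\left(V,y \right)} = \frac{1}{3} - \frac{V}{3}$ ($N{\left(V,y \right)} = \frac{-1 + V}{-3} = \left(-1 + V\right) \left(- \frac{1}{3}\right) = \frac{1}{3} - \frac{V}{3}$)
$n{\left(f \right)} = 2 + 2 f^{2}$ ($n{\left(f \right)} = \left(f^{2} + f^{2}\right) + 2 = 2 f^{2} + 2 = 2 + 2 f^{2}$)
$5 n{\left(N{\left(-1,-2 \right)} \right)} M{\left(-3 \right)} = 5 \left(2 + 2 \left(\frac{1}{3} - - \frac{1}{3}\right)^{2}\right) \left(-3\right) = 5 \left(2 + 2 \left(\frac{1}{3} + \frac{1}{3}\right)^{2}\right) \left(-3\right) = 5 \left(2 + 2 \left(\frac{2}{3}\right)^{2}\right) \left(-3\right) = 5 \left(2 + 2 \cdot \frac{4}{9}\right) \left(-3\right) = 5 \left(2 + \frac{8}{9}\right) \left(-3\right) = 5 \cdot \frac{26}{9} \left(-3\right) = \frac{130}{9} \left(-3\right) = - \frac{130}{3}$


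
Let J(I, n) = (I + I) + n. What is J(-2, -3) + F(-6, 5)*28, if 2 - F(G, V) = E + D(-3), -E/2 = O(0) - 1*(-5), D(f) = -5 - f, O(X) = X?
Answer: 385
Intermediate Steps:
E = -10 (E = -2*(0 - 1*(-5)) = -2*(0 + 5) = -2*5 = -10)
F(G, V) = 14 (F(G, V) = 2 - (-10 + (-5 - 1*(-3))) = 2 - (-10 + (-5 + 3)) = 2 - (-10 - 2) = 2 - 1*(-12) = 2 + 12 = 14)
J(I, n) = n + 2*I (J(I, n) = 2*I + n = n + 2*I)
J(-2, -3) + F(-6, 5)*28 = (-3 + 2*(-2)) + 14*28 = (-3 - 4) + 392 = -7 + 392 = 385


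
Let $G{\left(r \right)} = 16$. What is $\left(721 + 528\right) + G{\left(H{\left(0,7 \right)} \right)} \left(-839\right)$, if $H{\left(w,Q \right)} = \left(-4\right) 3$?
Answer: $-12175$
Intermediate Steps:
$H{\left(w,Q \right)} = -12$
$\left(721 + 528\right) + G{\left(H{\left(0,7 \right)} \right)} \left(-839\right) = \left(721 + 528\right) + 16 \left(-839\right) = 1249 - 13424 = -12175$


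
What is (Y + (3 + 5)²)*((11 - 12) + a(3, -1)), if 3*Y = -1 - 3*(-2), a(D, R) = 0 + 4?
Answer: 197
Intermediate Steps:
a(D, R) = 4
Y = 5/3 (Y = (-1 - 3*(-2))/3 = (-1 + 6)/3 = (⅓)*5 = 5/3 ≈ 1.6667)
(Y + (3 + 5)²)*((11 - 12) + a(3, -1)) = (5/3 + (3 + 5)²)*((11 - 12) + 4) = (5/3 + 8²)*(-1 + 4) = (5/3 + 64)*3 = (197/3)*3 = 197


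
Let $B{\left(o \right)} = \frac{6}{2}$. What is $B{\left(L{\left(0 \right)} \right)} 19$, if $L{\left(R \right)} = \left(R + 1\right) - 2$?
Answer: $57$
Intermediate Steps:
$L{\left(R \right)} = -1 + R$ ($L{\left(R \right)} = \left(1 + R\right) - 2 = -1 + R$)
$B{\left(o \right)} = 3$ ($B{\left(o \right)} = 6 \cdot \frac{1}{2} = 3$)
$B{\left(L{\left(0 \right)} \right)} 19 = 3 \cdot 19 = 57$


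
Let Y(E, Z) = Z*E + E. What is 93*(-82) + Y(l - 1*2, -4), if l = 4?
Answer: -7632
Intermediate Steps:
Y(E, Z) = E + E*Z (Y(E, Z) = E*Z + E = E + E*Z)
93*(-82) + Y(l - 1*2, -4) = 93*(-82) + (4 - 1*2)*(1 - 4) = -7626 + (4 - 2)*(-3) = -7626 + 2*(-3) = -7626 - 6 = -7632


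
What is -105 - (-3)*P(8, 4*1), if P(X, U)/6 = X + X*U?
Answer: 615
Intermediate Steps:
P(X, U) = 6*X + 6*U*X (P(X, U) = 6*(X + X*U) = 6*(X + U*X) = 6*X + 6*U*X)
-105 - (-3)*P(8, 4*1) = -105 - (-3)*6*8*(1 + 4*1) = -105 - (-3)*6*8*(1 + 4) = -105 - (-3)*6*8*5 = -105 - (-3)*240 = -105 - 3*(-240) = -105 + 720 = 615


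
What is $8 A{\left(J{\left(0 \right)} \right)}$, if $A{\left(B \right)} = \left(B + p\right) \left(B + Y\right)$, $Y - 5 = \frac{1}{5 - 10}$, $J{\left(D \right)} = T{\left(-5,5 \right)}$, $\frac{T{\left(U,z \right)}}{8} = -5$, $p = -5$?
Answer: $12672$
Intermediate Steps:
$T{\left(U,z \right)} = -40$ ($T{\left(U,z \right)} = 8 \left(-5\right) = -40$)
$J{\left(D \right)} = -40$
$Y = \frac{24}{5}$ ($Y = 5 + \frac{1}{5 - 10} = 5 + \frac{1}{-5} = 5 - \frac{1}{5} = \frac{24}{5} \approx 4.8$)
$A{\left(B \right)} = \left(-5 + B\right) \left(\frac{24}{5} + B\right)$ ($A{\left(B \right)} = \left(B - 5\right) \left(B + \frac{24}{5}\right) = \left(-5 + B\right) \left(\frac{24}{5} + B\right)$)
$8 A{\left(J{\left(0 \right)} \right)} = 8 \left(-24 + \left(-40\right)^{2} - -8\right) = 8 \left(-24 + 1600 + 8\right) = 8 \cdot 1584 = 12672$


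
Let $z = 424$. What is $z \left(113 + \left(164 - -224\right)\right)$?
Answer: $212424$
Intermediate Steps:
$z \left(113 + \left(164 - -224\right)\right) = 424 \left(113 + \left(164 - -224\right)\right) = 424 \left(113 + \left(164 + 224\right)\right) = 424 \left(113 + 388\right) = 424 \cdot 501 = 212424$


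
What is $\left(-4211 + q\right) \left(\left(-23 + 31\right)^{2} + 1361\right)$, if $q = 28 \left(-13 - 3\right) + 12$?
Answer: $-6621975$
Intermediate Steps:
$q = -436$ ($q = 28 \left(-16\right) + 12 = -448 + 12 = -436$)
$\left(-4211 + q\right) \left(\left(-23 + 31\right)^{2} + 1361\right) = \left(-4211 - 436\right) \left(\left(-23 + 31\right)^{2} + 1361\right) = - 4647 \left(8^{2} + 1361\right) = - 4647 \left(64 + 1361\right) = \left(-4647\right) 1425 = -6621975$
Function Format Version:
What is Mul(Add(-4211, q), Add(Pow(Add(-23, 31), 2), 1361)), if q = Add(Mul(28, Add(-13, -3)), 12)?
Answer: -6621975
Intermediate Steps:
q = -436 (q = Add(Mul(28, -16), 12) = Add(-448, 12) = -436)
Mul(Add(-4211, q), Add(Pow(Add(-23, 31), 2), 1361)) = Mul(Add(-4211, -436), Add(Pow(Add(-23, 31), 2), 1361)) = Mul(-4647, Add(Pow(8, 2), 1361)) = Mul(-4647, Add(64, 1361)) = Mul(-4647, 1425) = -6621975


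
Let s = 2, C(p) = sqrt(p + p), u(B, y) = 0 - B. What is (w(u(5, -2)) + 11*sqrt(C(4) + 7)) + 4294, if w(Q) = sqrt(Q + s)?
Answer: 4294 + 11*sqrt(7 + 2*sqrt(2)) + I*sqrt(3) ≈ 4328.5 + 1.732*I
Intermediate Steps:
u(B, y) = -B
C(p) = sqrt(2)*sqrt(p) (C(p) = sqrt(2*p) = sqrt(2)*sqrt(p))
w(Q) = sqrt(2 + Q) (w(Q) = sqrt(Q + 2) = sqrt(2 + Q))
(w(u(5, -2)) + 11*sqrt(C(4) + 7)) + 4294 = (sqrt(2 - 1*5) + 11*sqrt(sqrt(2)*sqrt(4) + 7)) + 4294 = (sqrt(2 - 5) + 11*sqrt(sqrt(2)*2 + 7)) + 4294 = (sqrt(-3) + 11*sqrt(2*sqrt(2) + 7)) + 4294 = (I*sqrt(3) + 11*sqrt(7 + 2*sqrt(2))) + 4294 = (11*sqrt(7 + 2*sqrt(2)) + I*sqrt(3)) + 4294 = 4294 + 11*sqrt(7 + 2*sqrt(2)) + I*sqrt(3)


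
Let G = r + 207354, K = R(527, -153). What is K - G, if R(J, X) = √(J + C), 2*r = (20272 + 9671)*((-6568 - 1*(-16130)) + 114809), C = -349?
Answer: -3724455561/2 + √178 ≈ -1.8622e+9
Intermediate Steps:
r = 3724040853/2 (r = ((20272 + 9671)*((-6568 - 1*(-16130)) + 114809))/2 = (29943*((-6568 + 16130) + 114809))/2 = (29943*(9562 + 114809))/2 = (29943*124371)/2 = (½)*3724040853 = 3724040853/2 ≈ 1.8620e+9)
R(J, X) = √(-349 + J) (R(J, X) = √(J - 349) = √(-349 + J))
K = √178 (K = √(-349 + 527) = √178 ≈ 13.342)
G = 3724455561/2 (G = 3724040853/2 + 207354 = 3724455561/2 ≈ 1.8622e+9)
K - G = √178 - 1*3724455561/2 = √178 - 3724455561/2 = -3724455561/2 + √178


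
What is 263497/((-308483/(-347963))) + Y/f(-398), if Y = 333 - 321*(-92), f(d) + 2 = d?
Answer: 1047590565703/3525520 ≈ 2.9715e+5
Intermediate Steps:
f(d) = -2 + d
Y = 29865 (Y = 333 + 29532 = 29865)
263497/((-308483/(-347963))) + Y/f(-398) = 263497/((-308483/(-347963))) + 29865/(-2 - 398) = 263497/((-308483*(-1/347963))) + 29865/(-400) = 263497/(44069/49709) + 29865*(-1/400) = 263497*(49709/44069) - 5973/80 = 13098172373/44069 - 5973/80 = 1047590565703/3525520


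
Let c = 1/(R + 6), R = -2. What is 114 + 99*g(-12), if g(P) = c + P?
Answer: -4197/4 ≈ -1049.3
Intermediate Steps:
c = ¼ (c = 1/(-2 + 6) = 1/4 = ¼ ≈ 0.25000)
g(P) = ¼ + P
114 + 99*g(-12) = 114 + 99*(¼ - 12) = 114 + 99*(-47/4) = 114 - 4653/4 = -4197/4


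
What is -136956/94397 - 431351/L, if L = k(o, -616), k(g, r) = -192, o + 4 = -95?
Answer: 40691944795/18124224 ≈ 2245.2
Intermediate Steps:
o = -99 (o = -4 - 95 = -99)
L = -192
-136956/94397 - 431351/L = -136956/94397 - 431351/(-192) = -136956*1/94397 - 431351*(-1/192) = -136956/94397 + 431351/192 = 40691944795/18124224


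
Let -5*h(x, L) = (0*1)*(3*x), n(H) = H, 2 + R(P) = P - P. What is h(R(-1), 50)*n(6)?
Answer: 0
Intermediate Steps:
R(P) = -2 (R(P) = -2 + (P - P) = -2 + 0 = -2)
h(x, L) = 0 (h(x, L) = -0*1*3*x/5 = -0*3*x = -1/5*0 = 0)
h(R(-1), 50)*n(6) = 0*6 = 0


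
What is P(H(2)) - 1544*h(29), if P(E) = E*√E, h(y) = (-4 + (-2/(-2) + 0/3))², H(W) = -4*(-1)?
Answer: -13888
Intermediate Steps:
H(W) = 4
h(y) = 9 (h(y) = (-4 + (-2*(-½) + 0*(⅓)))² = (-4 + (1 + 0))² = (-4 + 1)² = (-3)² = 9)
P(E) = E^(3/2)
P(H(2)) - 1544*h(29) = 4^(3/2) - 1544*9 = 8 - 13896 = -13888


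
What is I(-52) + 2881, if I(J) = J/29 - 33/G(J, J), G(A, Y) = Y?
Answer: 4342801/1508 ≈ 2879.8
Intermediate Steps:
I(J) = -33/J + J/29 (I(J) = J/29 - 33/J = -33/J + J/29)
I(-52) + 2881 = (-33/(-52) + (1/29)*(-52)) + 2881 = (-33*(-1/52) - 52/29) + 2881 = (33/52 - 52/29) + 2881 = -1747/1508 + 2881 = 4342801/1508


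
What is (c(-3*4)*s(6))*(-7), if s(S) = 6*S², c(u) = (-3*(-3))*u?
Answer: 163296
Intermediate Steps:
c(u) = 9*u
(c(-3*4)*s(6))*(-7) = ((9*(-3*4))*(6*6²))*(-7) = ((9*(-12))*(6*36))*(-7) = -108*216*(-7) = -23328*(-7) = 163296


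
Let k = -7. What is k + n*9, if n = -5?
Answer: -52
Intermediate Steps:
k + n*9 = -7 - 5*9 = -7 - 45 = -52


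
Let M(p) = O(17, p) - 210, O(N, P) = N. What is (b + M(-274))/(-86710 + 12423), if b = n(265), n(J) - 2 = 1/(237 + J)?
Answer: 95881/37292074 ≈ 0.0025711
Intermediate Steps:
n(J) = 2 + 1/(237 + J)
b = 1005/502 (b = (475 + 2*265)/(237 + 265) = (475 + 530)/502 = (1/502)*1005 = 1005/502 ≈ 2.0020)
M(p) = -193 (M(p) = 17 - 210 = -193)
(b + M(-274))/(-86710 + 12423) = (1005/502 - 193)/(-86710 + 12423) = -95881/502/(-74287) = -95881/502*(-1/74287) = 95881/37292074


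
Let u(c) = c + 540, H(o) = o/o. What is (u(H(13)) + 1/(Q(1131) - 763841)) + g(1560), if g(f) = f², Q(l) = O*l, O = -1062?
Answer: 4782997001782/1964963 ≈ 2.4341e+6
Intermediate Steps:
H(o) = 1
Q(l) = -1062*l
u(c) = 540 + c
(u(H(13)) + 1/(Q(1131) - 763841)) + g(1560) = ((540 + 1) + 1/(-1062*1131 - 763841)) + 1560² = (541 + 1/(-1201122 - 763841)) + 2433600 = (541 + 1/(-1964963)) + 2433600 = (541 - 1/1964963) + 2433600 = 1063044982/1964963 + 2433600 = 4782997001782/1964963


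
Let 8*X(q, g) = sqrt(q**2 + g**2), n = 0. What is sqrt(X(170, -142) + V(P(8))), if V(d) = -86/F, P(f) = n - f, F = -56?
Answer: sqrt(301 + 49*sqrt(12266))/14 ≈ 5.4059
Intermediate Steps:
X(q, g) = sqrt(g**2 + q**2)/8 (X(q, g) = sqrt(q**2 + g**2)/8 = sqrt(g**2 + q**2)/8)
P(f) = -f (P(f) = 0 - f = -f)
V(d) = 43/28 (V(d) = -86/(-56) = -86*(-1/56) = 43/28)
sqrt(X(170, -142) + V(P(8))) = sqrt(sqrt((-142)**2 + 170**2)/8 + 43/28) = sqrt(sqrt(20164 + 28900)/8 + 43/28) = sqrt(sqrt(49064)/8 + 43/28) = sqrt((2*sqrt(12266))/8 + 43/28) = sqrt(sqrt(12266)/4 + 43/28) = sqrt(43/28 + sqrt(12266)/4)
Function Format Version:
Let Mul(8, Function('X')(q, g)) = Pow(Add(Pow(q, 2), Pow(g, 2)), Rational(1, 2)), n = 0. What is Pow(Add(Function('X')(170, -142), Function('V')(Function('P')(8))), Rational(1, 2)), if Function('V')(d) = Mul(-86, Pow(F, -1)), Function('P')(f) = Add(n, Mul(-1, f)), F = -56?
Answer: Mul(Rational(1, 14), Pow(Add(301, Mul(49, Pow(12266, Rational(1, 2)))), Rational(1, 2))) ≈ 5.4059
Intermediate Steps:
Function('X')(q, g) = Mul(Rational(1, 8), Pow(Add(Pow(g, 2), Pow(q, 2)), Rational(1, 2))) (Function('X')(q, g) = Mul(Rational(1, 8), Pow(Add(Pow(q, 2), Pow(g, 2)), Rational(1, 2))) = Mul(Rational(1, 8), Pow(Add(Pow(g, 2), Pow(q, 2)), Rational(1, 2))))
Function('P')(f) = Mul(-1, f) (Function('P')(f) = Add(0, Mul(-1, f)) = Mul(-1, f))
Function('V')(d) = Rational(43, 28) (Function('V')(d) = Mul(-86, Pow(-56, -1)) = Mul(-86, Rational(-1, 56)) = Rational(43, 28))
Pow(Add(Function('X')(170, -142), Function('V')(Function('P')(8))), Rational(1, 2)) = Pow(Add(Mul(Rational(1, 8), Pow(Add(Pow(-142, 2), Pow(170, 2)), Rational(1, 2))), Rational(43, 28)), Rational(1, 2)) = Pow(Add(Mul(Rational(1, 8), Pow(Add(20164, 28900), Rational(1, 2))), Rational(43, 28)), Rational(1, 2)) = Pow(Add(Mul(Rational(1, 8), Pow(49064, Rational(1, 2))), Rational(43, 28)), Rational(1, 2)) = Pow(Add(Mul(Rational(1, 8), Mul(2, Pow(12266, Rational(1, 2)))), Rational(43, 28)), Rational(1, 2)) = Pow(Add(Mul(Rational(1, 4), Pow(12266, Rational(1, 2))), Rational(43, 28)), Rational(1, 2)) = Pow(Add(Rational(43, 28), Mul(Rational(1, 4), Pow(12266, Rational(1, 2)))), Rational(1, 2))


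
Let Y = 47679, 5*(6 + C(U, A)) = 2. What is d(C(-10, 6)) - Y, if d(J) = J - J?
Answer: -47679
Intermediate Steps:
C(U, A) = -28/5 (C(U, A) = -6 + (⅕)*2 = -6 + ⅖ = -28/5)
d(J) = 0
d(C(-10, 6)) - Y = 0 - 1*47679 = 0 - 47679 = -47679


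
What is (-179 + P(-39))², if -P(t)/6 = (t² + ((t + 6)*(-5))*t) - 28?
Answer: 868657729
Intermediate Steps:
P(t) = 168 - 6*t² - 6*t*(-30 - 5*t) (P(t) = -6*((t² + ((t + 6)*(-5))*t) - 28) = -6*((t² + ((6 + t)*(-5))*t) - 28) = -6*((t² + (-30 - 5*t)*t) - 28) = -6*((t² + t*(-30 - 5*t)) - 28) = -6*(-28 + t² + t*(-30 - 5*t)) = 168 - 6*t² - 6*t*(-30 - 5*t))
(-179 + P(-39))² = (-179 + (168 + 24*(-39)² + 180*(-39)))² = (-179 + (168 + 24*1521 - 7020))² = (-179 + (168 + 36504 - 7020))² = (-179 + 29652)² = 29473² = 868657729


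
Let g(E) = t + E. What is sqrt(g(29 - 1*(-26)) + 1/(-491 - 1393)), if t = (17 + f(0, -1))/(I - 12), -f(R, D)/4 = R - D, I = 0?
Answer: sqrt(47843238)/942 ≈ 7.3428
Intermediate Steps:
f(R, D) = -4*R + 4*D (f(R, D) = -4*(R - D) = -4*R + 4*D)
t = -13/12 (t = (17 + (-4*0 + 4*(-1)))/(0 - 12) = (17 + (0 - 4))/(-12) = (17 - 4)*(-1/12) = 13*(-1/12) = -13/12 ≈ -1.0833)
g(E) = -13/12 + E
sqrt(g(29 - 1*(-26)) + 1/(-491 - 1393)) = sqrt((-13/12 + (29 - 1*(-26))) + 1/(-491 - 1393)) = sqrt((-13/12 + (29 + 26)) + 1/(-1884)) = sqrt((-13/12 + 55) - 1/1884) = sqrt(647/12 - 1/1884) = sqrt(50789/942) = sqrt(47843238)/942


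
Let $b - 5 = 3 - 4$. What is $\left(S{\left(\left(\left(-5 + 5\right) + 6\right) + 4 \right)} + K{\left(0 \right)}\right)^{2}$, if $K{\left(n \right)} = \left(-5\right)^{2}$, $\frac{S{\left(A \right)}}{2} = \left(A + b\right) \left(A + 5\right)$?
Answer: $198025$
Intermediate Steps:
$b = 4$ ($b = 5 + \left(3 - 4\right) = 5 - 1 = 4$)
$S{\left(A \right)} = 2 \left(4 + A\right) \left(5 + A\right)$ ($S{\left(A \right)} = 2 \left(A + 4\right) \left(A + 5\right) = 2 \left(4 + A\right) \left(5 + A\right)$)
$K{\left(n \right)} = 25$
$\left(S{\left(\left(\left(-5 + 5\right) + 6\right) + 4 \right)} + K{\left(0 \right)}\right)^{2} = \left(\left(40 + 2 \left(\left(\left(-5 + 5\right) + 6\right) + 4\right)^{2} + 18 \left(\left(\left(-5 + 5\right) + 6\right) + 4\right)\right) + 25\right)^{2} = \left(\left(40 + 2 \left(\left(0 + 6\right) + 4\right)^{2} + 18 \left(\left(0 + 6\right) + 4\right)\right) + 25\right)^{2} = \left(\left(40 + 2 \left(6 + 4\right)^{2} + 18 \left(6 + 4\right)\right) + 25\right)^{2} = \left(\left(40 + 2 \cdot 10^{2} + 18 \cdot 10\right) + 25\right)^{2} = \left(\left(40 + 2 \cdot 100 + 180\right) + 25\right)^{2} = \left(\left(40 + 200 + 180\right) + 25\right)^{2} = \left(420 + 25\right)^{2} = 445^{2} = 198025$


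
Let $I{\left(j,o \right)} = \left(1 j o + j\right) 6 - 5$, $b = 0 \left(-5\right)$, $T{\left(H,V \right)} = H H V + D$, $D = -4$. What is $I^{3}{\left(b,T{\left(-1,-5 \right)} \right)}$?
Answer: $-125$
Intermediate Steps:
$T{\left(H,V \right)} = -4 + V H^{2}$ ($T{\left(H,V \right)} = H H V - 4 = H^{2} V - 4 = V H^{2} - 4 = -4 + V H^{2}$)
$b = 0$
$I{\left(j,o \right)} = -5 + 6 j + 6 j o$ ($I{\left(j,o \right)} = \left(j o + j\right) 6 - 5 = \left(j + j o\right) 6 - 5 = \left(6 j + 6 j o\right) - 5 = -5 + 6 j + 6 j o$)
$I^{3}{\left(b,T{\left(-1,-5 \right)} \right)} = \left(-5 + 6 \cdot 0 + 6 \cdot 0 \left(-4 - 5 \left(-1\right)^{2}\right)\right)^{3} = \left(-5 + 0 + 6 \cdot 0 \left(-4 - 5\right)\right)^{3} = \left(-5 + 0 + 6 \cdot 0 \left(-9\right)\right)^{3} = \left(-5 + 0 + 0\right)^{3} = \left(-5\right)^{3} = -125$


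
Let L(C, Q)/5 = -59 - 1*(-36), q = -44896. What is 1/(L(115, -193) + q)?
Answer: -1/45011 ≈ -2.2217e-5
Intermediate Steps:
L(C, Q) = -115 (L(C, Q) = 5*(-59 - 1*(-36)) = 5*(-59 + 36) = 5*(-23) = -115)
1/(L(115, -193) + q) = 1/(-115 - 44896) = 1/(-45011) = -1/45011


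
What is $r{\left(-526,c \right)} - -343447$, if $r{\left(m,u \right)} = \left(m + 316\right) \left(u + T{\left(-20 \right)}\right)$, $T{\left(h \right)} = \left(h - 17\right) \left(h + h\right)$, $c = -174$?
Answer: $69187$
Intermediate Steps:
$T{\left(h \right)} = 2 h \left(-17 + h\right)$ ($T{\left(h \right)} = \left(-17 + h\right) 2 h = 2 h \left(-17 + h\right)$)
$r{\left(m,u \right)} = \left(316 + m\right) \left(1480 + u\right)$ ($r{\left(m,u \right)} = \left(m + 316\right) \left(u + 2 \left(-20\right) \left(-17 - 20\right)\right) = \left(316 + m\right) \left(u + 2 \left(-20\right) \left(-37\right)\right) = \left(316 + m\right) \left(u + 1480\right) = \left(316 + m\right) \left(1480 + u\right)$)
$r{\left(-526,c \right)} - -343447 = \left(467680 + 316 \left(-174\right) + 1480 \left(-526\right) - -91524\right) - -343447 = \left(467680 - 54984 - 778480 + 91524\right) + 343447 = -274260 + 343447 = 69187$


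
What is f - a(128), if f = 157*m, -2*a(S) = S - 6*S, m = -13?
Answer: -2361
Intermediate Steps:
a(S) = 5*S/2 (a(S) = -(S - 6*S)/2 = -(-5)*S/2 = 5*S/2)
f = -2041 (f = 157*(-13) = -2041)
f - a(128) = -2041 - 5*128/2 = -2041 - 1*320 = -2041 - 320 = -2361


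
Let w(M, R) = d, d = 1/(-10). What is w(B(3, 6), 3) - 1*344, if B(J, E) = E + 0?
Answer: -3441/10 ≈ -344.10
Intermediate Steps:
B(J, E) = E
d = -1/10 ≈ -0.10000
w(M, R) = -1/10
w(B(3, 6), 3) - 1*344 = -1/10 - 1*344 = -1/10 - 344 = -3441/10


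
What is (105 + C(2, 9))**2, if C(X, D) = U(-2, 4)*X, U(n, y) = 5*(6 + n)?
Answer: 21025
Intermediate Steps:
U(n, y) = 30 + 5*n
C(X, D) = 20*X (C(X, D) = (30 + 5*(-2))*X = (30 - 10)*X = 20*X)
(105 + C(2, 9))**2 = (105 + 20*2)**2 = (105 + 40)**2 = 145**2 = 21025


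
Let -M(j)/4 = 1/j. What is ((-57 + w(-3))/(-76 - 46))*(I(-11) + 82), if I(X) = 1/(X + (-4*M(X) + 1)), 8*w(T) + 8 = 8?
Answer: 196099/5124 ≈ 38.271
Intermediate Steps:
M(j) = -4/j
w(T) = 0 (w(T) = -1 + (⅛)*8 = -1 + 1 = 0)
I(X) = 1/(1 + X + 16/X) (I(X) = 1/(X + (-(-16)/X + 1)) = 1/(X + (16/X + 1)) = 1/(X + (1 + 16/X)) = 1/(1 + X + 16/X))
((-57 + w(-3))/(-76 - 46))*(I(-11) + 82) = ((-57 + 0)/(-76 - 46))*(-11/(16 - 11*(1 - 11)) + 82) = (-57/(-122))*(-11/(16 - 11*(-10)) + 82) = (-57*(-1/122))*(-11/(16 + 110) + 82) = 57*(-11/126 + 82)/122 = (57/122)*(10321/126) = 196099/5124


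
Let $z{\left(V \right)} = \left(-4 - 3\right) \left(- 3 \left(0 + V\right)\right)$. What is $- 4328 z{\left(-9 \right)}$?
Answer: $817992$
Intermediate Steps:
$z{\left(V \right)} = 21 V$ ($z{\left(V \right)} = - 7 \left(- 3 V\right) = 21 V$)
$- 4328 z{\left(-9 \right)} = - 4328 \cdot 21 \left(-9\right) = \left(-4328\right) \left(-189\right) = 817992$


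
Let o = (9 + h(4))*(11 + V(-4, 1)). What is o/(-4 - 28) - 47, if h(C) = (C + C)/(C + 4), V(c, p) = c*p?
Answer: -787/16 ≈ -49.188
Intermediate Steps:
h(C) = 2*C/(4 + C) (h(C) = (2*C)/(4 + C) = 2*C/(4 + C))
o = 70 (o = (9 + 2*4/(4 + 4))*(11 - 4*1) = (9 + 2*4/8)*(11 - 4) = (9 + 2*4*(1/8))*7 = (9 + 1)*7 = 10*7 = 70)
o/(-4 - 28) - 47 = 70/(-4 - 28) - 47 = 70/(-32) - 47 = -1/32*70 - 47 = -35/16 - 47 = -787/16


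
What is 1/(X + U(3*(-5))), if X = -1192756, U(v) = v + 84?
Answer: -1/1192687 ≈ -8.3844e-7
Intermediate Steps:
U(v) = 84 + v
1/(X + U(3*(-5))) = 1/(-1192756 + (84 + 3*(-5))) = 1/(-1192756 + (84 - 15)) = 1/(-1192756 + 69) = 1/(-1192687) = -1/1192687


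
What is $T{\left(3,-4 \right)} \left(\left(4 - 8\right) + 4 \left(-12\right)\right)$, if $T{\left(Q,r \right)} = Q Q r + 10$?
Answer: $1352$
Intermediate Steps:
$T{\left(Q,r \right)} = 10 + r Q^{2}$ ($T{\left(Q,r \right)} = Q^{2} r + 10 = r Q^{2} + 10 = 10 + r Q^{2}$)
$T{\left(3,-4 \right)} \left(\left(4 - 8\right) + 4 \left(-12\right)\right) = \left(10 - 4 \cdot 3^{2}\right) \left(\left(4 - 8\right) + 4 \left(-12\right)\right) = \left(10 - 36\right) \left(\left(4 - 8\right) - 48\right) = \left(10 - 36\right) \left(-4 - 48\right) = \left(-26\right) \left(-52\right) = 1352$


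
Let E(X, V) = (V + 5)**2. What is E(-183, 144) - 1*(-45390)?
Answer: 67591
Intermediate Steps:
E(X, V) = (5 + V)**2
E(-183, 144) - 1*(-45390) = (5 + 144)**2 - 1*(-45390) = 149**2 + 45390 = 22201 + 45390 = 67591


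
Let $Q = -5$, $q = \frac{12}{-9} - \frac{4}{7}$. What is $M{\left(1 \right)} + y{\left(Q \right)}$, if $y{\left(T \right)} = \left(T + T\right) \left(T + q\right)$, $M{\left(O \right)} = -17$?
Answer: $\frac{1093}{21} \approx 52.048$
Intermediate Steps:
$q = - \frac{40}{21}$ ($q = 12 \left(- \frac{1}{9}\right) - \frac{4}{7} = - \frac{4}{3} - \frac{4}{7} = - \frac{40}{21} \approx -1.9048$)
$y{\left(T \right)} = 2 T \left(- \frac{40}{21} + T\right)$ ($y{\left(T \right)} = \left(T + T\right) \left(T - \frac{40}{21}\right) = 2 T \left(- \frac{40}{21} + T\right)$)
$M{\left(1 \right)} + y{\left(Q \right)} = -17 + \frac{2}{21} \left(-5\right) \left(-40 + 21 \left(-5\right)\right) = -17 + \frac{2}{21} \left(-5\right) \left(-40 - 105\right) = -17 + \frac{2}{21} \left(-5\right) \left(-145\right) = -17 + \frac{1450}{21} = \frac{1093}{21}$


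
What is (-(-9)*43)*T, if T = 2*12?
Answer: 9288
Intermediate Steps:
T = 24
(-(-9)*43)*T = -(-9)*43*24 = -9*(-43)*24 = 387*24 = 9288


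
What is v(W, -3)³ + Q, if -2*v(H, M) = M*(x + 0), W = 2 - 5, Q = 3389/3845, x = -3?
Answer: -2775893/30760 ≈ -90.244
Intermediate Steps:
Q = 3389/3845 (Q = 3389*(1/3845) = 3389/3845 ≈ 0.88140)
W = -3
v(H, M) = 3*M/2 (v(H, M) = -M*(-3 + 0)/2 = -M*(-3)/2 = -(-3)*M/2 = 3*M/2)
v(W, -3)³ + Q = ((3/2)*(-3))³ + 3389/3845 = (-9/2)³ + 3389/3845 = -729/8 + 3389/3845 = -2775893/30760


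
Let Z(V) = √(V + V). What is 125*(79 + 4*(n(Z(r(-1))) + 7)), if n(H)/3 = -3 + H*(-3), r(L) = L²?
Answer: 8875 - 4500*√2 ≈ 2511.0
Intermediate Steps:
Z(V) = √2*√V (Z(V) = √(2*V) = √2*√V)
n(H) = -9 - 9*H (n(H) = 3*(-3 + H*(-3)) = 3*(-3 - 3*H) = -9 - 9*H)
125*(79 + 4*(n(Z(r(-1))) + 7)) = 125*(79 + 4*((-9 - 9*√2*√((-1)²)) + 7)) = 125*(79 + 4*((-9 - 9*√2*√1) + 7)) = 125*(79 + 4*((-9 - 9*√2) + 7)) = 125*(79 + 4*(-2 - 9*√2)) = 125*(79 + (-8 - 36*√2)) = 125*(71 - 36*√2) = 8875 - 4500*√2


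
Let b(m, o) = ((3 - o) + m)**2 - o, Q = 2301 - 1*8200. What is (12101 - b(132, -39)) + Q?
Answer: -24113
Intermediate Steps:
Q = -5899 (Q = 2301 - 8200 = -5899)
b(m, o) = (3 + m - o)**2 - o
(12101 - b(132, -39)) + Q = (12101 - ((3 + 132 - 1*(-39))**2 - 1*(-39))) - 5899 = (12101 - ((3 + 132 + 39)**2 + 39)) - 5899 = (12101 - (174**2 + 39)) - 5899 = (12101 - (30276 + 39)) - 5899 = (12101 - 1*30315) - 5899 = (12101 - 30315) - 5899 = -18214 - 5899 = -24113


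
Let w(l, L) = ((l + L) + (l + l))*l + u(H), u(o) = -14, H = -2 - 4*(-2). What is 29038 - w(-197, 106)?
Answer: -66493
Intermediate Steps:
H = 6 (H = -2 + 8 = 6)
w(l, L) = -14 + l*(L + 3*l) (w(l, L) = ((l + L) + (l + l))*l - 14 = ((L + l) + 2*l)*l - 14 = (L + 3*l)*l - 14 = l*(L + 3*l) - 14 = -14 + l*(L + 3*l))
29038 - w(-197, 106) = 29038 - (-14 + 3*(-197)**2 + 106*(-197)) = 29038 - (-14 + 3*38809 - 20882) = 29038 - (-14 + 116427 - 20882) = 29038 - 1*95531 = 29038 - 95531 = -66493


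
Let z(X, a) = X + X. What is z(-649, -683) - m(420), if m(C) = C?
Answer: -1718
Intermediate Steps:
z(X, a) = 2*X
z(-649, -683) - m(420) = 2*(-649) - 1*420 = -1298 - 420 = -1718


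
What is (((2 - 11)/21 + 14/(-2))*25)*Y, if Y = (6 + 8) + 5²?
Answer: -50700/7 ≈ -7242.9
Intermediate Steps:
Y = 39 (Y = 14 + 25 = 39)
(((2 - 11)/21 + 14/(-2))*25)*Y = (((2 - 11)/21 + 14/(-2))*25)*39 = ((-9*1/21 + 14*(-½))*25)*39 = ((-3/7 - 7)*25)*39 = -52/7*25*39 = -1300/7*39 = -50700/7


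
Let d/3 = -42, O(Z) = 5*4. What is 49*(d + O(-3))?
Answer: -5194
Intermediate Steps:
O(Z) = 20
d = -126 (d = 3*(-42) = -126)
49*(d + O(-3)) = 49*(-126 + 20) = 49*(-106) = -5194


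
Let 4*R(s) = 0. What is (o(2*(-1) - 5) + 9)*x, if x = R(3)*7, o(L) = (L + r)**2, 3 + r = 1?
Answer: 0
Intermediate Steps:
r = -2 (r = -3 + 1 = -2)
R(s) = 0 (R(s) = (1/4)*0 = 0)
o(L) = (-2 + L)**2 (o(L) = (L - 2)**2 = (-2 + L)**2)
x = 0 (x = 0*7 = 0)
(o(2*(-1) - 5) + 9)*x = ((-2 + (2*(-1) - 5))**2 + 9)*0 = ((-2 + (-2 - 5))**2 + 9)*0 = ((-2 - 7)**2 + 9)*0 = ((-9)**2 + 9)*0 = (81 + 9)*0 = 90*0 = 0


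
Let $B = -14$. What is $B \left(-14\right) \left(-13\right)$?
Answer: $-2548$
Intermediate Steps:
$B \left(-14\right) \left(-13\right) = \left(-14\right) \left(-14\right) \left(-13\right) = 196 \left(-13\right) = -2548$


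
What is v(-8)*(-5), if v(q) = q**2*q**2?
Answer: -20480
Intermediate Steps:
v(q) = q**4
v(-8)*(-5) = (-8)**4*(-5) = 4096*(-5) = -20480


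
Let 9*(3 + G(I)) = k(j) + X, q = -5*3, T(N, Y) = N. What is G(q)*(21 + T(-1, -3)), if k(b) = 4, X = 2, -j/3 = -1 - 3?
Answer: -140/3 ≈ -46.667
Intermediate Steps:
j = 12 (j = -3*(-1 - 3) = -3*(-4) = 12)
q = -15
G(I) = -7/3 (G(I) = -3 + (4 + 2)/9 = -3 + (⅑)*6 = -3 + ⅔ = -7/3)
G(q)*(21 + T(-1, -3)) = -7*(21 - 1)/3 = -7/3*20 = -140/3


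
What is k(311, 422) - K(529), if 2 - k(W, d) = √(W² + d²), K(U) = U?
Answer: -527 - √274805 ≈ -1051.2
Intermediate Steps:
k(W, d) = 2 - √(W² + d²)
k(311, 422) - K(529) = (2 - √(311² + 422²)) - 1*529 = (2 - √(96721 + 178084)) - 529 = (2 - √274805) - 529 = -527 - √274805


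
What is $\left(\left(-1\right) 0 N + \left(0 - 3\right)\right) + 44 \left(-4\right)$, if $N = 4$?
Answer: $-179$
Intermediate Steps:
$\left(\left(-1\right) 0 N + \left(0 - 3\right)\right) + 44 \left(-4\right) = \left(\left(-1\right) 0 \cdot 4 + \left(0 - 3\right)\right) + 44 \left(-4\right) = \left(0 \cdot 4 - 3\right) - 176 = \left(0 - 3\right) - 176 = -3 - 176 = -179$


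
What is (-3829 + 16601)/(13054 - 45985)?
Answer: -12772/32931 ≈ -0.38784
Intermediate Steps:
(-3829 + 16601)/(13054 - 45985) = 12772/(-32931) = 12772*(-1/32931) = -12772/32931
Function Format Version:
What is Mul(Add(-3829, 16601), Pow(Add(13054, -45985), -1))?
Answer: Rational(-12772, 32931) ≈ -0.38784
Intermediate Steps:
Mul(Add(-3829, 16601), Pow(Add(13054, -45985), -1)) = Mul(12772, Pow(-32931, -1)) = Mul(12772, Rational(-1, 32931)) = Rational(-12772, 32931)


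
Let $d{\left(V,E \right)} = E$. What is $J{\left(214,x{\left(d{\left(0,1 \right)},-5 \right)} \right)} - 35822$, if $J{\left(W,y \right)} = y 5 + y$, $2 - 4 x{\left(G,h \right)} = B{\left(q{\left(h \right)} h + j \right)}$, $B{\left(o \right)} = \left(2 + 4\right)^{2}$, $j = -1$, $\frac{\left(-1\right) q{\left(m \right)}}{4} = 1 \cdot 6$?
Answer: $-35873$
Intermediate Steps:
$q{\left(m \right)} = -24$ ($q{\left(m \right)} = - 4 \cdot 1 \cdot 6 = \left(-4\right) 6 = -24$)
$B{\left(o \right)} = 36$ ($B{\left(o \right)} = 6^{2} = 36$)
$x{\left(G,h \right)} = - \frac{17}{2}$ ($x{\left(G,h \right)} = \frac{1}{2} - 9 = - \frac{17}{2}$)
$J{\left(W,y \right)} = 6 y$ ($J{\left(W,y \right)} = 5 y + y = 6 y$)
$J{\left(214,x{\left(d{\left(0,1 \right)},-5 \right)} \right)} - 35822 = 6 \left(- \frac{17}{2}\right) - 35822 = -51 - 35822 = -35873$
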